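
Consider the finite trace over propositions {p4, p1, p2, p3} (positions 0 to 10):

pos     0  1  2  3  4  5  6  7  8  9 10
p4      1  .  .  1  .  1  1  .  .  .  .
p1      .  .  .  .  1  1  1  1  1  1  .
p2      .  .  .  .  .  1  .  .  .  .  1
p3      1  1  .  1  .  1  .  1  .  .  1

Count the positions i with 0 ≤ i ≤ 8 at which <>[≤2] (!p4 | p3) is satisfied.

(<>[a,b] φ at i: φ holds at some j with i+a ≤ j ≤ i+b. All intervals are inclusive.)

Evaluate at each i in [0,8]:
  i=0: ✓ (witness j=0)
  i=1: ✓ (witness j=1)
  i=2: ✓ (witness j=2)
  i=3: ✓ (witness j=3)
  i=4: ✓ (witness j=4)
  i=5: ✓ (witness j=5)
  i=6: ✓ (witness j=7)
  i=7: ✓ (witness j=7)
  i=8: ✓ (witness j=8)
Positions where it holds: {0, 1, 2, 3, 4, 5, 6, 7, 8} → 9.

9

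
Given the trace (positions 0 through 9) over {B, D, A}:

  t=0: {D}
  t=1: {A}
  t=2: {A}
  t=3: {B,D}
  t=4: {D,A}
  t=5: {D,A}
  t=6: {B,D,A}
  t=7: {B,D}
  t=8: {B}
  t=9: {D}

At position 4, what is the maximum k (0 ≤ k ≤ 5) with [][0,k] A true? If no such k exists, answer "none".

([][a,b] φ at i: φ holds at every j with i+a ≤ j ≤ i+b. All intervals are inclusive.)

2

A must hold from j=4 onward; find where it first fails.
  j=4: holds
  j=5: holds
  j=6: holds
  j=7: fails
Holds on [4,6], so largest k = 2.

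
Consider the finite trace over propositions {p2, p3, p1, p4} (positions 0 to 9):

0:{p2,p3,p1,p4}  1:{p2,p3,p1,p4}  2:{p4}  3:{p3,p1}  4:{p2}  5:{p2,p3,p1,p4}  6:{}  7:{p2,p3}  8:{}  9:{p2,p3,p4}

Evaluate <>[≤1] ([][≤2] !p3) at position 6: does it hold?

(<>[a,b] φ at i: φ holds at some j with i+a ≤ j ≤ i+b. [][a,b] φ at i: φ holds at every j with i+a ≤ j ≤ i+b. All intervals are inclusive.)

Check [][≤2] !p3 at each j in [6,7]:
  j=6: fails at 7
  j=7: fails at 7
No position in the window satisfies it → formula fails.

Does not hold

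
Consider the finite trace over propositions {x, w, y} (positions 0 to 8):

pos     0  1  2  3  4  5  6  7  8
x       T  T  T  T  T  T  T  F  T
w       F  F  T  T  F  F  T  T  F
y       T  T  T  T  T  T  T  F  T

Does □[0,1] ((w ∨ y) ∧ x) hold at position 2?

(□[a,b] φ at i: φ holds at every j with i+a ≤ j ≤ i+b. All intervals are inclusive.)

Holds

Check ((w ∨ y) ∧ x) at every j in [2,3]:
  j=2: true
  j=3: true
All positions satisfy it → formula holds.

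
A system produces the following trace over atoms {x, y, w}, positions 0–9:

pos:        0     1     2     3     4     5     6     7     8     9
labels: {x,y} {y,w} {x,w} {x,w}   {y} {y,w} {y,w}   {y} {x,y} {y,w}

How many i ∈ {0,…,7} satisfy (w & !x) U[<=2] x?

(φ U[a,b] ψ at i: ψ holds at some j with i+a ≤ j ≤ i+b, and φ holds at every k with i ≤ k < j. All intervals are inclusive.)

4

Evaluate at each i in [0,7]:
  i=0: ✓ (rhs at j=0)
  i=1: ✓ (rhs at j=2; lhs holds on [1,1])
  i=2: ✓ (rhs at j=2)
  i=3: ✓ (rhs at j=3)
  i=4: ✗ (no rhs in [4,6])
  i=5: ✗ (no rhs in [5,7])
  i=6: ✗ (lhs fails at k=7 before rhs at j=8)
  i=7: ✗ (lhs fails at k=7 before rhs at j=8)
Positions where it holds: {0, 1, 2, 3} → 4.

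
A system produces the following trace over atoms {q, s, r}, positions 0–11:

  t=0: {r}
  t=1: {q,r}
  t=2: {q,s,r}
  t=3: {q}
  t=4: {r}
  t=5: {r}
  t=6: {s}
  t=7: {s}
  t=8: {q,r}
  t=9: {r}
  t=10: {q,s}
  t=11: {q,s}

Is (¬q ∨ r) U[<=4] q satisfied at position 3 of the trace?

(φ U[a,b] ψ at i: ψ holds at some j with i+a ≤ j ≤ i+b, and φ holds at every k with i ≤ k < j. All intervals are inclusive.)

Holds

Need some j in [3,7] with q, and (¬q ∨ r) at every k in [3,j-1].
  j=3: q holds; no prefix to check → satisfied.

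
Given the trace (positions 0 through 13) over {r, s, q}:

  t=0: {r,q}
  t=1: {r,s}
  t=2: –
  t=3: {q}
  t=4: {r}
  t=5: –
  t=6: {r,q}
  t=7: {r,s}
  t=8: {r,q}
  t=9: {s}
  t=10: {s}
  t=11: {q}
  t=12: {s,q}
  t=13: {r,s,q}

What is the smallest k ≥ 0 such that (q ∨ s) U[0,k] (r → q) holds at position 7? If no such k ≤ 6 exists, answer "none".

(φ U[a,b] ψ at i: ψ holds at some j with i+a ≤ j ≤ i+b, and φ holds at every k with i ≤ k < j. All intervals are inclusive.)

1

Need earliest j ≥ 7 with (r → q), and (q ∨ s) at every k in [7,j-1].
  j=7: rhs fails.
  j=8: rhs holds; lhs holds on [7,7]. k = 1.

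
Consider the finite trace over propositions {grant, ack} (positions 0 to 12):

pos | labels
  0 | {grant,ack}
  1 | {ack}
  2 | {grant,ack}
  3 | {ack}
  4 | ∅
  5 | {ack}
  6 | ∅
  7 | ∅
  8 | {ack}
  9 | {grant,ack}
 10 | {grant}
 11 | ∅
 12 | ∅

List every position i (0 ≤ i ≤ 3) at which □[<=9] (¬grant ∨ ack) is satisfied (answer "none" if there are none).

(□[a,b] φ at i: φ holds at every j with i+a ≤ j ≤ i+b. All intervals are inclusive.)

Evaluate at each i in [0,3]:
  i=0: ✓ (all of [0,9])
  i=1: ✗ (fails at j=10)
  i=2: ✗ (fails at j=10)
  i=3: ✗ (fails at j=10)

0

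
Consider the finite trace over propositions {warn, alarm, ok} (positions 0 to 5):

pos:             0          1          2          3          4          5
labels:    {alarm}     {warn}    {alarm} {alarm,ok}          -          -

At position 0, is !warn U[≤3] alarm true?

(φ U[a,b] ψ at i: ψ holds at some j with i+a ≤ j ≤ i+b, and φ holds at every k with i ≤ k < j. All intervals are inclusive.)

Yes

Need some j in [0,3] with alarm, and !warn at every k in [0,j-1].
  j=0: alarm holds; no prefix to check → satisfied.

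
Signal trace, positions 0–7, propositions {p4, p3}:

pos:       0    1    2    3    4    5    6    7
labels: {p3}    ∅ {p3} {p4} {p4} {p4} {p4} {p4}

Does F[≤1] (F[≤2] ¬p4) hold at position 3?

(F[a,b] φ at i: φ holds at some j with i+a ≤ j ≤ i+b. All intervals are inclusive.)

False

Check F[≤2] ¬p4 at each j in [3,4]:
  j=3: fails (none in [3,5])
  j=4: fails (none in [4,6])
No position in the window satisfies it → formula fails.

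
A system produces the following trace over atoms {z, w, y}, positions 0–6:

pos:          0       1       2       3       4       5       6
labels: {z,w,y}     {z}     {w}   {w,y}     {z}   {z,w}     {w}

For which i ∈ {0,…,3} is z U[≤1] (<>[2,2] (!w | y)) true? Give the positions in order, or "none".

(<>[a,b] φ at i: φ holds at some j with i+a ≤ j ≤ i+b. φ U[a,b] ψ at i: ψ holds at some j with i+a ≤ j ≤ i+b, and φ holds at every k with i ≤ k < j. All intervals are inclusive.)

Evaluate at each i in [0,3]:
  i=0: ✓ (rhs at j=1; lhs holds on [0,0])
  i=1: ✓ (rhs at j=1)
  i=2: ✓ (rhs at j=2)
  i=3: ✗ (no rhs in [3,4])

0, 1, 2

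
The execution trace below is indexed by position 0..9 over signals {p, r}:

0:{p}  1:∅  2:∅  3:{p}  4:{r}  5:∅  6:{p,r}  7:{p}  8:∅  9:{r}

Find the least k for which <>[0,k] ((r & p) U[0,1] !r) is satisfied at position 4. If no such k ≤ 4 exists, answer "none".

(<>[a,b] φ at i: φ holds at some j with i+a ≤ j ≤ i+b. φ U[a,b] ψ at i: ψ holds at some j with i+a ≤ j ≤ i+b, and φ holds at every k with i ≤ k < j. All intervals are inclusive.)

1

Scan j = 4,5,… for ((r & p) U[0,1] !r):
  j=4: fails
  j=5: holds
First hit at j=5, so smallest k = 5-4 = 1.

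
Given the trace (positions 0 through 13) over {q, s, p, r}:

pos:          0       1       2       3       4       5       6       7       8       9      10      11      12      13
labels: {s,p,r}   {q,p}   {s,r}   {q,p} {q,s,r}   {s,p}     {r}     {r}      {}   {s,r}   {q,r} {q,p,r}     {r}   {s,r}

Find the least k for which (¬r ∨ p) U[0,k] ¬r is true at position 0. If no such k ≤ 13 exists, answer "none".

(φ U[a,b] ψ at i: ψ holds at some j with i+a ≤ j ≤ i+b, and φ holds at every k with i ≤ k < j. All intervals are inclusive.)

1

Need earliest j ≥ 0 with ¬r, and (¬r ∨ p) at every k in [0,j-1].
  j=0: rhs fails.
  j=1: rhs holds; lhs holds on [0,0]. k = 1.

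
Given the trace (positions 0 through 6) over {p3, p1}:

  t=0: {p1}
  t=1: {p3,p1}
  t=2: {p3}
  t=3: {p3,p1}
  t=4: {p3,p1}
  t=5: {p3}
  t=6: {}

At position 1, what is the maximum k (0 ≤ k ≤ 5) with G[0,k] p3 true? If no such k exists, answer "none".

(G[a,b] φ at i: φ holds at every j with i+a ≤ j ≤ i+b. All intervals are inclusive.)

4

p3 must hold from j=1 onward; find where it first fails.
  j=1: holds
  j=2: holds
  j=3: holds
  j=4: holds
  j=5: holds
  j=6: fails
Holds on [1,5], so largest k = 4.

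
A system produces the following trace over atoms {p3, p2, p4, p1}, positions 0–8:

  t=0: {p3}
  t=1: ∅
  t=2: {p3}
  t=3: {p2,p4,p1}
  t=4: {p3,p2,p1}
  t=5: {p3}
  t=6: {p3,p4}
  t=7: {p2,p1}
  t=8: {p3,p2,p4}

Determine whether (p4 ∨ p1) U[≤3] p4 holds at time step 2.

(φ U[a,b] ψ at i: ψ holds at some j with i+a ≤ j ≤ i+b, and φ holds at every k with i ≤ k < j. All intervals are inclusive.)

Need some j in [2,5] with p4, and (p4 ∨ p1) at every k in [2,j-1].
  j=2: p4 false.
  j=3: p4 holds, but (p4 ∨ p1) fails at k=2 → not this j.
  j=4: p4 false.
  j=5: p4 false.
No j in the window works → until fails.

No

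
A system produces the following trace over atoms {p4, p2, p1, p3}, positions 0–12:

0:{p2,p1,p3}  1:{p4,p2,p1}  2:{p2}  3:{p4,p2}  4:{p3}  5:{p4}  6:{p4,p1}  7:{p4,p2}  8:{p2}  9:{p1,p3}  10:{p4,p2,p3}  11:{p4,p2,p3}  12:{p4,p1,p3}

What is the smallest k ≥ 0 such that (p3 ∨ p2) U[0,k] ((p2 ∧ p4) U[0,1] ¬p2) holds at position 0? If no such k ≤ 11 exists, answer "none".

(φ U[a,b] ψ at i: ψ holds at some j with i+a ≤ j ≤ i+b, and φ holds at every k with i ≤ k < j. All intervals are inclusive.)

Need earliest j ≥ 0 with ((p2 ∧ p4) U[0,1] ¬p2), and (p3 ∨ p2) at every k in [0,j-1].
  j=0: rhs fails.
  j=1: rhs fails.
  j=2: rhs fails.
  j=3: rhs holds; lhs holds on [0,2]. k = 3.

3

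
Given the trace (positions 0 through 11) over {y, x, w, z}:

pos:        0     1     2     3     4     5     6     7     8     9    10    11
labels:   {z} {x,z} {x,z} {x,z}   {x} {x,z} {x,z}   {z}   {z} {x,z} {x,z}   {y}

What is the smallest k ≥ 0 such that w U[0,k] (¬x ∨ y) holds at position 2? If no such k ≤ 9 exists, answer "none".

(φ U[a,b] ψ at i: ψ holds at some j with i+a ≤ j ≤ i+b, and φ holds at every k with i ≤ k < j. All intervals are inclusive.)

none

Need earliest j ≥ 2 with (¬x ∨ y), and w at every k in [2,j-1].
  j=2: rhs fails.
  j=3: rhs fails.
  j=4: rhs fails.
  j=5: rhs fails.
  j=6: rhs fails.
  j=7: rhs holds but lhs fails at k=2.
  j=8: rhs holds but lhs fails at k=2.
  j=9: rhs fails.
  j=10: rhs fails.
  j=11: rhs holds but lhs fails at k=2.
No witness within the range → none.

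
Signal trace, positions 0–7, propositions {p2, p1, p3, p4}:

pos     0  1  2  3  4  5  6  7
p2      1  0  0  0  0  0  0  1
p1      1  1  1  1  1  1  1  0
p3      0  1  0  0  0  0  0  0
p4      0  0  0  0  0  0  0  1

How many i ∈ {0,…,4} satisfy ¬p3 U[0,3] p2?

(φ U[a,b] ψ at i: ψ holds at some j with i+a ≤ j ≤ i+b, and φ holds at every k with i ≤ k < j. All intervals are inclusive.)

Evaluate at each i in [0,4]:
  i=0: ✓ (rhs at j=0)
  i=1: ✗ (no rhs in [1,4])
  i=2: ✗ (no rhs in [2,5])
  i=3: ✗ (no rhs in [3,6])
  i=4: ✓ (rhs at j=7; lhs holds on [4,6])
Positions where it holds: {0, 4} → 2.

2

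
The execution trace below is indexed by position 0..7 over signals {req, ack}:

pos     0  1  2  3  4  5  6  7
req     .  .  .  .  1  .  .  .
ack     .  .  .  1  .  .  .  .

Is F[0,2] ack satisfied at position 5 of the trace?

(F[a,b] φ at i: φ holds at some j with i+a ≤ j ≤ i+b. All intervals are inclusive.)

Check ack at each j in [5,7]:
  j=5: false
  j=6: false
  j=7: false
No position in the window satisfies it → formula fails.

No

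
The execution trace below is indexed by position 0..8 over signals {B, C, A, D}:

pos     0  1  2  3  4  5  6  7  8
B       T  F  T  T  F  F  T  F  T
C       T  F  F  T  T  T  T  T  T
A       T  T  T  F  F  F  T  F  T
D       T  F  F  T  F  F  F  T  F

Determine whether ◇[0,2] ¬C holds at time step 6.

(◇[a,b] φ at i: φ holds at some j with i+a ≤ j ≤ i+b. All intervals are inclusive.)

Does not hold

Check ¬C at each j in [6,8]:
  j=6: false
  j=7: false
  j=8: false
No position in the window satisfies it → formula fails.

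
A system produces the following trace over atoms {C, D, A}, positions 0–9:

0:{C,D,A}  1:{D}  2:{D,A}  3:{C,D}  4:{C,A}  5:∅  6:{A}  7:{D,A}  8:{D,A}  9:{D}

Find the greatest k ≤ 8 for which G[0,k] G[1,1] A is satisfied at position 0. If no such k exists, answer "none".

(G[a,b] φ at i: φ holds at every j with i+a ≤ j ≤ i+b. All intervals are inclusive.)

none

G[1,1] A must hold from j=0 onward; find where it first fails.
  j=0: fails → no k works.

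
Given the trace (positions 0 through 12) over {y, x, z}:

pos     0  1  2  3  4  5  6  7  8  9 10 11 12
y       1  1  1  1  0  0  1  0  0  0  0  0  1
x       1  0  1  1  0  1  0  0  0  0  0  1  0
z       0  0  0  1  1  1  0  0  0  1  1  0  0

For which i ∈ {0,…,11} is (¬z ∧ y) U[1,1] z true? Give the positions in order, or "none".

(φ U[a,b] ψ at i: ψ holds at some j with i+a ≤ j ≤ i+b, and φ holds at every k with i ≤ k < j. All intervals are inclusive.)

Evaluate at each i in [0,11]:
  i=0: ✗ (no rhs in [1,1])
  i=1: ✗ (no rhs in [2,2])
  i=2: ✓ (rhs at j=3; lhs holds on [2,2])
  i=3: ✗ (lhs fails at k=3 before rhs at j=4)
  i=4: ✗ (lhs fails at k=4 before rhs at j=5)
  i=5: ✗ (no rhs in [6,6])
  i=6: ✗ (no rhs in [7,7])
  i=7: ✗ (no rhs in [8,8])
  i=8: ✗ (lhs fails at k=8 before rhs at j=9)
  i=9: ✗ (lhs fails at k=9 before rhs at j=10)
  i=10: ✗ (no rhs in [11,11])
  i=11: ✗ (no rhs in [12,12])

2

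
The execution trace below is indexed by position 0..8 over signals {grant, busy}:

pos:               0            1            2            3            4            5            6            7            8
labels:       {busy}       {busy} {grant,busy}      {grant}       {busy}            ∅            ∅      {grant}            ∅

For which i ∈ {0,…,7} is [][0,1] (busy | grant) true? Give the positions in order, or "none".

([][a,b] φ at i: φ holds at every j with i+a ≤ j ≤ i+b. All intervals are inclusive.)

Evaluate at each i in [0,7]:
  i=0: ✓ (all of [0,1])
  i=1: ✓ (all of [1,2])
  i=2: ✓ (all of [2,3])
  i=3: ✓ (all of [3,4])
  i=4: ✗ (fails at j=5)
  i=5: ✗ (fails at j=5)
  i=6: ✗ (fails at j=6)
  i=7: ✗ (fails at j=8)

0, 1, 2, 3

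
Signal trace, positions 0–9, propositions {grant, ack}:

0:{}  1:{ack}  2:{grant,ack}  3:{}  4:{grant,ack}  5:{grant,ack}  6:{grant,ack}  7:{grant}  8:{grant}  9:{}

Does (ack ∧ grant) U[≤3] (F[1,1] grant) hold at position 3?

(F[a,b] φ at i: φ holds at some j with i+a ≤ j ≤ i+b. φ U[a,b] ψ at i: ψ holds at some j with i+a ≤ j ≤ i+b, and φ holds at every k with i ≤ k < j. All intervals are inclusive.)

Yes

Need some j in [3,6] with F[1,1] grant, and (ack ∧ grant) at every k in [3,j-1].
  j=3: F[1,1] grant holds; no prefix to check → satisfied.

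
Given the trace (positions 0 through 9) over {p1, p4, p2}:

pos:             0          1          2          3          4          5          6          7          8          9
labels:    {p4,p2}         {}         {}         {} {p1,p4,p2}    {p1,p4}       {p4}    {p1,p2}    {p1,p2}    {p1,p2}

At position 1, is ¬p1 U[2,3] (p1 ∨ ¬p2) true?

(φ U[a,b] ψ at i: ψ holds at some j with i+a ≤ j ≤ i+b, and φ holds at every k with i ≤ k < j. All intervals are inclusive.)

True

Need some j in [3,4] with (p1 ∨ ¬p2), and ¬p1 at every k in [1,j-1].
  j=3: (p1 ∨ ¬p2) holds; ¬p1 holds at every k in [1,2] → satisfied.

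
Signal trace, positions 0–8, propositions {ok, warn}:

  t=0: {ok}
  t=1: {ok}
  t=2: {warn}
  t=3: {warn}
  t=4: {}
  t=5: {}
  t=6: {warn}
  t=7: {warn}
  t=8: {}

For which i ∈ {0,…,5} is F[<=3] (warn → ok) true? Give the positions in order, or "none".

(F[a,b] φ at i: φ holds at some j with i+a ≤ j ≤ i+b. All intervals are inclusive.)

Evaluate at each i in [0,5]:
  i=0: ✓ (witness j=0)
  i=1: ✓ (witness j=1)
  i=2: ✓ (witness j=4)
  i=3: ✓ (witness j=4)
  i=4: ✓ (witness j=4)
  i=5: ✓ (witness j=5)

0, 1, 2, 3, 4, 5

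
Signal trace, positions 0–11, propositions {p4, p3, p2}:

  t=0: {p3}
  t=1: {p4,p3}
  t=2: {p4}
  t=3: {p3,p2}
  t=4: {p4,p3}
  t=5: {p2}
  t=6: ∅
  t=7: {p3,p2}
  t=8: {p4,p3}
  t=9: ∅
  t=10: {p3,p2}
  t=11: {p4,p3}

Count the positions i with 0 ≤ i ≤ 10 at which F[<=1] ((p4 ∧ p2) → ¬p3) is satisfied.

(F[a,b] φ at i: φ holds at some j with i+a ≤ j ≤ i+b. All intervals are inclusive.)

Evaluate at each i in [0,10]:
  i=0: ✓ (witness j=0)
  i=1: ✓ (witness j=1)
  i=2: ✓ (witness j=2)
  i=3: ✓ (witness j=3)
  i=4: ✓ (witness j=4)
  i=5: ✓ (witness j=5)
  i=6: ✓ (witness j=6)
  i=7: ✓ (witness j=7)
  i=8: ✓ (witness j=8)
  i=9: ✓ (witness j=9)
  i=10: ✓ (witness j=10)
Positions where it holds: {0, 1, 2, 3, 4, 5, 6, 7, 8, 9, 10} → 11.

11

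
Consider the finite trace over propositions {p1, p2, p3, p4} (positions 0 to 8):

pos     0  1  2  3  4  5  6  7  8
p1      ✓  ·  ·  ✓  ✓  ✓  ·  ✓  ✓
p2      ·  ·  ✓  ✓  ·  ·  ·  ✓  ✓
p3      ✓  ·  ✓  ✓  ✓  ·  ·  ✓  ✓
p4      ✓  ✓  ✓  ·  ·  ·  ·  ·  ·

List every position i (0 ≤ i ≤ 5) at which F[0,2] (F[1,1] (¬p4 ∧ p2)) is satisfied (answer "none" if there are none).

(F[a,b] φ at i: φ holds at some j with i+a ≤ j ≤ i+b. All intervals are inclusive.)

0, 1, 2, 4, 5

Evaluate at each i in [0,5]:
  i=0: ✓ (witness j=2)
  i=1: ✓ (witness j=2)
  i=2: ✓ (witness j=2)
  i=3: ✗ (none in [3,5])
  i=4: ✓ (witness j=6)
  i=5: ✓ (witness j=6)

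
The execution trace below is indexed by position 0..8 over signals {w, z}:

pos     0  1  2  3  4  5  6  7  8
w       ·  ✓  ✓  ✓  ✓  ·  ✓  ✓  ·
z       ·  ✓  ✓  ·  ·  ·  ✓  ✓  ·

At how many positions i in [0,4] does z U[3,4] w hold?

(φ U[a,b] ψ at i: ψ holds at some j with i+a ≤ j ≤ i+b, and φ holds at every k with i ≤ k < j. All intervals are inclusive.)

0

Evaluate at each i in [0,4]:
  i=0: ✗ (lhs fails at k=0 before rhs at j=3)
  i=1: ✗ (lhs fails at k=3 before rhs at j=4)
  i=2: ✗ (lhs fails at k=3 before rhs at j=6)
  i=3: ✗ (lhs fails at k=3 before rhs at j=6)
  i=4: ✗ (lhs fails at k=4 before rhs at j=7)
Positions where it holds: {} → 0.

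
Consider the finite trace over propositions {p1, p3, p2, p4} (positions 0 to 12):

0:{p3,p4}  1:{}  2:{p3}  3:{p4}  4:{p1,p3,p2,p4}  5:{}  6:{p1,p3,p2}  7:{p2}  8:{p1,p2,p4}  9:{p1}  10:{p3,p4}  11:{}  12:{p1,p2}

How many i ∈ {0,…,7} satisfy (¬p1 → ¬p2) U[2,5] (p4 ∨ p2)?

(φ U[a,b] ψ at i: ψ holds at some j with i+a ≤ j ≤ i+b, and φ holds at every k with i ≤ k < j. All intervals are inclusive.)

6

Evaluate at each i in [0,7]:
  i=0: ✓ (rhs at j=3; lhs holds on [0,2])
  i=1: ✓ (rhs at j=3; lhs holds on [1,2])
  i=2: ✓ (rhs at j=4; lhs holds on [2,3])
  i=3: ✓ (rhs at j=6; lhs holds on [3,5])
  i=4: ✓ (rhs at j=6; lhs holds on [4,5])
  i=5: ✓ (rhs at j=7; lhs holds on [5,6])
  i=6: ✗ (lhs fails at k=7 before rhs at j=8)
  i=7: ✗ (lhs fails at k=7 before rhs at j=10)
Positions where it holds: {0, 1, 2, 3, 4, 5} → 6.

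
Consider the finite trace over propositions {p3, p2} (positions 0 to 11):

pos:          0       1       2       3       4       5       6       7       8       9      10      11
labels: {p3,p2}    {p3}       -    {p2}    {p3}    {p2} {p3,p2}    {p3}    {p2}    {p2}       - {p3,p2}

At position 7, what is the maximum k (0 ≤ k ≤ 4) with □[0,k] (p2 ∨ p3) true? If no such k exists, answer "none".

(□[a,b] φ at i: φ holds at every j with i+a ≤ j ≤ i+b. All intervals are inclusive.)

2

(p2 ∨ p3) must hold from j=7 onward; find where it first fails.
  j=7: holds
  j=8: holds
  j=9: holds
  j=10: fails
Holds on [7,9], so largest k = 2.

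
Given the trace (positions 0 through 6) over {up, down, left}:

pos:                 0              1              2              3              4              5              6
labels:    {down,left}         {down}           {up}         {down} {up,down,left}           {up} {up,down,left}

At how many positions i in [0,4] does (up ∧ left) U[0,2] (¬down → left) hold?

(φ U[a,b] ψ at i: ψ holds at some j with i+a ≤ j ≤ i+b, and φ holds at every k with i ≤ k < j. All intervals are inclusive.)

4

Evaluate at each i in [0,4]:
  i=0: ✓ (rhs at j=0)
  i=1: ✓ (rhs at j=1)
  i=2: ✗ (lhs fails at k=2 before rhs at j=3)
  i=3: ✓ (rhs at j=3)
  i=4: ✓ (rhs at j=4)
Positions where it holds: {0, 1, 3, 4} → 4.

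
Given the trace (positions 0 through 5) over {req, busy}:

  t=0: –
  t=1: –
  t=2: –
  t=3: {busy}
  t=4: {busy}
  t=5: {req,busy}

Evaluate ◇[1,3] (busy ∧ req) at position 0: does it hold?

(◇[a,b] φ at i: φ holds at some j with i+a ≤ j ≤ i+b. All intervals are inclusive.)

No

Check (busy ∧ req) at each j in [1,3]:
  j=1: false
  j=2: false
  j=3: false
No position in the window satisfies it → formula fails.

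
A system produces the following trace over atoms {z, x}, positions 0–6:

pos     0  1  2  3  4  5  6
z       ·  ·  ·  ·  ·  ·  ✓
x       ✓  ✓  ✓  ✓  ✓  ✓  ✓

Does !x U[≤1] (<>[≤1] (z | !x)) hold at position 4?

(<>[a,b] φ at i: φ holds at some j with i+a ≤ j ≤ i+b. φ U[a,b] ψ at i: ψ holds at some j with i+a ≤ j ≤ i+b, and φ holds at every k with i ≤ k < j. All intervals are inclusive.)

Need some j in [4,5] with <>[≤1] (z | !x), and !x at every k in [4,j-1].
  j=4: <>[≤1] (z | !x) — fails (none in [4,5]).
  j=5: <>[≤1] (z | !x) holds, but !x fails at k=4 → not this j.
No j in the window works → until fails.

Does not hold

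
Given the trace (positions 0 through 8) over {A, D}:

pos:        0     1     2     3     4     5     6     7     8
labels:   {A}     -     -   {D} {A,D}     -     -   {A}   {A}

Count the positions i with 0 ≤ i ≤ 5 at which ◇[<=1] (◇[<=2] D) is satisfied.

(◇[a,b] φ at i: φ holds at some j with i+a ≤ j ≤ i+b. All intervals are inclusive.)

Evaluate at each i in [0,5]:
  i=0: ✓ (witness j=1)
  i=1: ✓ (witness j=1)
  i=2: ✓ (witness j=2)
  i=3: ✓ (witness j=3)
  i=4: ✓ (witness j=4)
  i=5: ✗ (none in [5,6])
Positions where it holds: {0, 1, 2, 3, 4} → 5.

5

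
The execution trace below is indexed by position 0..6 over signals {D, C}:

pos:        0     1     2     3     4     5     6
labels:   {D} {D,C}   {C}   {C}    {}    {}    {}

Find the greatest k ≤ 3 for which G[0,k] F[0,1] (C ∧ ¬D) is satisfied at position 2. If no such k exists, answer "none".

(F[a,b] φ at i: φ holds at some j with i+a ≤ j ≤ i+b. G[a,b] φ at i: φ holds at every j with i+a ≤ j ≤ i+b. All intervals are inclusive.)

1

F[0,1] (C ∧ ¬D) must hold from j=2 onward; find where it first fails.
  j=2: holds
  j=3: holds
  j=4: fails
Holds on [2,3], so largest k = 1.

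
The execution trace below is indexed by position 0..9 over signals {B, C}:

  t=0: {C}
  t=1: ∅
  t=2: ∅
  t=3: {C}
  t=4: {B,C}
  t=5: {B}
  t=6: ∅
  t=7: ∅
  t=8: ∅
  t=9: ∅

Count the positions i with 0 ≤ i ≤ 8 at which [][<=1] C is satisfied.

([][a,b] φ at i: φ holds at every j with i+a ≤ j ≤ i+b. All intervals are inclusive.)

1

Evaluate at each i in [0,8]:
  i=0: ✗ (fails at j=1)
  i=1: ✗ (fails at j=1)
  i=2: ✗ (fails at j=2)
  i=3: ✓ (all of [3,4])
  i=4: ✗ (fails at j=5)
  i=5: ✗ (fails at j=5)
  i=6: ✗ (fails at j=6)
  i=7: ✗ (fails at j=7)
  i=8: ✗ (fails at j=8)
Positions where it holds: {3} → 1.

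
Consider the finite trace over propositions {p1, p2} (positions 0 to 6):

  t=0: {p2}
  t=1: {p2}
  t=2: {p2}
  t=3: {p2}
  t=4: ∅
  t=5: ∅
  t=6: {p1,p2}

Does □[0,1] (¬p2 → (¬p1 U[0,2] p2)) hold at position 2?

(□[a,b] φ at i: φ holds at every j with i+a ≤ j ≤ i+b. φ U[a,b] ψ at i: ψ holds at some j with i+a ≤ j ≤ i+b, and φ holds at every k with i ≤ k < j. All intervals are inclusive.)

True

Check (¬p2 → (¬p1 U[0,2] p2)) at every j in [2,3]:
  j=2: antecedent false → ✓
  j=3: antecedent false → ✓
All positions satisfy it → formula holds.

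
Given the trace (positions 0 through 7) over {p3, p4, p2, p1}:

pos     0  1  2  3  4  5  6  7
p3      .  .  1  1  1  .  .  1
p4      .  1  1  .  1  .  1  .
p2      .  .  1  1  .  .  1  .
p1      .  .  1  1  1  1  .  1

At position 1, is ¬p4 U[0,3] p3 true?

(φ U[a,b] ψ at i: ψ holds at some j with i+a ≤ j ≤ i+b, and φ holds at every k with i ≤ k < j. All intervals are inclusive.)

Need some j in [1,4] with p3, and ¬p4 at every k in [1,j-1].
  j=1: p3 false.
  j=2: p3 holds, but ¬p4 fails at k=1 → not this j.
  j=3: p3 holds, but ¬p4 fails at k=1 → not this j.
  j=4: p3 holds, but ¬p4 fails at k=1 → not this j.
No j in the window works → until fails.

No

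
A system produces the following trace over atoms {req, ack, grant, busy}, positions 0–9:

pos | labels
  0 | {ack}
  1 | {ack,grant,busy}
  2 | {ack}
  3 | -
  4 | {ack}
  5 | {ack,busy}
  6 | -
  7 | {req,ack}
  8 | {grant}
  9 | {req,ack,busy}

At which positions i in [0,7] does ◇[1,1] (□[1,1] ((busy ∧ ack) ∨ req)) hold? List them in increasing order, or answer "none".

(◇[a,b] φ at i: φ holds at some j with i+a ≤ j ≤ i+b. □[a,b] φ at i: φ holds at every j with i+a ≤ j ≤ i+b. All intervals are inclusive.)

3, 5, 7

Evaluate at each i in [0,7]:
  i=0: ✗ (none in [1,1])
  i=1: ✗ (none in [2,2])
  i=2: ✗ (none in [3,3])
  i=3: ✓ (witness j=4)
  i=4: ✗ (none in [5,5])
  i=5: ✓ (witness j=6)
  i=6: ✗ (none in [7,7])
  i=7: ✓ (witness j=8)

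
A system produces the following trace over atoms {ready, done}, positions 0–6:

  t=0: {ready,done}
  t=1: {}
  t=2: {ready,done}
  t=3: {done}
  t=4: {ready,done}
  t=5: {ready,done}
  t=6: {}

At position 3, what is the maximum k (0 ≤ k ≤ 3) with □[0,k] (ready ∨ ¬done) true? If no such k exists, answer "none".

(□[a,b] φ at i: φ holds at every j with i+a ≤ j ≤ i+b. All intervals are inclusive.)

none

(ready ∨ ¬done) must hold from j=3 onward; find where it first fails.
  j=3: fails → no k works.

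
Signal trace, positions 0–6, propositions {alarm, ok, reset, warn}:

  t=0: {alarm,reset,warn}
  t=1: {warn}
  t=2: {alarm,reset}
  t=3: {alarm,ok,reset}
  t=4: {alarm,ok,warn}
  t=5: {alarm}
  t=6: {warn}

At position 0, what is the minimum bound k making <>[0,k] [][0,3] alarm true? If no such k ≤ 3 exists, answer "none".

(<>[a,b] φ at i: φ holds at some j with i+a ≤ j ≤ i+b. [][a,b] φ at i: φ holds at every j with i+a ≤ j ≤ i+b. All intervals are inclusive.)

Scan j = 0,1,… for [][0,3] alarm:
  j=0: fails
  j=1: fails
  j=2: holds
First hit at j=2, so smallest k = 2-0 = 2.

2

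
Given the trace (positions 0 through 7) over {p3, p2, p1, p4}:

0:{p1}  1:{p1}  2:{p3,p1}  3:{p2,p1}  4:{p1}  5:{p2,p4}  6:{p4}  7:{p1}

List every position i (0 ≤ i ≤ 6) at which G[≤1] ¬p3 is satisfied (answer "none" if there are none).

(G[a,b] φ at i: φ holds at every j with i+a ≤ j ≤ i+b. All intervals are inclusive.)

Evaluate at each i in [0,6]:
  i=0: ✓ (all of [0,1])
  i=1: ✗ (fails at j=2)
  i=2: ✗ (fails at j=2)
  i=3: ✓ (all of [3,4])
  i=4: ✓ (all of [4,5])
  i=5: ✓ (all of [5,6])
  i=6: ✓ (all of [6,7])

0, 3, 4, 5, 6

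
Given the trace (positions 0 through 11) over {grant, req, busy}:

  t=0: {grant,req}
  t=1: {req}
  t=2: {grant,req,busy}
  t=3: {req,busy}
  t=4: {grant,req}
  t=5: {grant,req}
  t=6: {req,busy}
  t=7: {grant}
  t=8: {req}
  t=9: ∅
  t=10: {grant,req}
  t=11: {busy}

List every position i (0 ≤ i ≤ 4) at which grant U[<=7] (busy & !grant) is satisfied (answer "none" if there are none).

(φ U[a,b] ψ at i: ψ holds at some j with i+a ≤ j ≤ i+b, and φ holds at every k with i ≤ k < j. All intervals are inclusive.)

Evaluate at each i in [0,4]:
  i=0: ✗ (lhs fails at k=1 before rhs at j=3)
  i=1: ✗ (lhs fails at k=1 before rhs at j=3)
  i=2: ✓ (rhs at j=3; lhs holds on [2,2])
  i=3: ✓ (rhs at j=3)
  i=4: ✓ (rhs at j=6; lhs holds on [4,5])

2, 3, 4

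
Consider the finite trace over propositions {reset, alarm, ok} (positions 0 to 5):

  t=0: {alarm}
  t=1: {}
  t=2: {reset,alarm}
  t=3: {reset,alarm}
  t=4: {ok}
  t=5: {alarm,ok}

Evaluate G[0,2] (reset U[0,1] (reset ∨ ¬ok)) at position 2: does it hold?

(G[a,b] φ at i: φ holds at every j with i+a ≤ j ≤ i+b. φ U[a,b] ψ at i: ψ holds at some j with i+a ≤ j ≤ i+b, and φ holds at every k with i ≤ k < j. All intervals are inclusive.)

Check (reset U[0,1] (reset ∨ ¬ok)) at every j in [2,4]:
  j=2: holds
  j=3: holds
  j=4: fails
Fails at j=4 → formula fails.

False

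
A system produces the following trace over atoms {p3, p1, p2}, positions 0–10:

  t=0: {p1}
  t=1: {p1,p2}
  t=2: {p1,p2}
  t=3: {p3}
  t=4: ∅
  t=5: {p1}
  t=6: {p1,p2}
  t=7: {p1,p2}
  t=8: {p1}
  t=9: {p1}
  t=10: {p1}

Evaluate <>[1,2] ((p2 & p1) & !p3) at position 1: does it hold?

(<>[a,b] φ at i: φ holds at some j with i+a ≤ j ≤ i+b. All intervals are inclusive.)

True

Check ((p2 & p1) & !p3) at each j in [2,3]:
  j=2: true
  j=3: false
Found at j=2 → formula holds.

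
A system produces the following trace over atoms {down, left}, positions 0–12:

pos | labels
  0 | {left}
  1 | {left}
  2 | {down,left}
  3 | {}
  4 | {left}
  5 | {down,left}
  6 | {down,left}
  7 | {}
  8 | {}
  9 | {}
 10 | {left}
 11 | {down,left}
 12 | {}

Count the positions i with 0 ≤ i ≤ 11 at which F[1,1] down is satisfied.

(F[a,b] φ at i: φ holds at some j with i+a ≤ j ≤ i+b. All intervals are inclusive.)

Evaluate at each i in [0,11]:
  i=0: ✗ (none in [1,1])
  i=1: ✓ (witness j=2)
  i=2: ✗ (none in [3,3])
  i=3: ✗ (none in [4,4])
  i=4: ✓ (witness j=5)
  i=5: ✓ (witness j=6)
  i=6: ✗ (none in [7,7])
  i=7: ✗ (none in [8,8])
  i=8: ✗ (none in [9,9])
  i=9: ✗ (none in [10,10])
  i=10: ✓ (witness j=11)
  i=11: ✗ (none in [12,12])
Positions where it holds: {1, 4, 5, 10} → 4.

4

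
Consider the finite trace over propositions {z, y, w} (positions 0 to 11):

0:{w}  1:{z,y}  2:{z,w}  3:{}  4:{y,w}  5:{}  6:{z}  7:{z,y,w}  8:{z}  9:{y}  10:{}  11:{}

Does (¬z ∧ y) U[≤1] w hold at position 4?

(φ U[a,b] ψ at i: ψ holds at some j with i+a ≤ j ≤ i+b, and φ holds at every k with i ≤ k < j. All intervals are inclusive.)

True

Need some j in [4,5] with w, and (¬z ∧ y) at every k in [4,j-1].
  j=4: w holds; no prefix to check → satisfied.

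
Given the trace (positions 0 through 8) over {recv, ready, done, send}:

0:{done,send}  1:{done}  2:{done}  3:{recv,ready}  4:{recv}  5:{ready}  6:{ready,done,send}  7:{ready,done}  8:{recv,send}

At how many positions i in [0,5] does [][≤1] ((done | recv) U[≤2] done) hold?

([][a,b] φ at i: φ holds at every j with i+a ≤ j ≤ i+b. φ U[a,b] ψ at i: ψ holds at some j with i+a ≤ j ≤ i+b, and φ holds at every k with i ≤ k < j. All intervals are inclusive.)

2

Evaluate at each i in [0,5]:
  i=0: ✓ (all of [0,1])
  i=1: ✓ (all of [1,2])
  i=2: ✗ (fails at j=3)
  i=3: ✗ (fails at j=3)
  i=4: ✗ (fails at j=4)
  i=5: ✗ (fails at j=5)
Positions where it holds: {0, 1} → 2.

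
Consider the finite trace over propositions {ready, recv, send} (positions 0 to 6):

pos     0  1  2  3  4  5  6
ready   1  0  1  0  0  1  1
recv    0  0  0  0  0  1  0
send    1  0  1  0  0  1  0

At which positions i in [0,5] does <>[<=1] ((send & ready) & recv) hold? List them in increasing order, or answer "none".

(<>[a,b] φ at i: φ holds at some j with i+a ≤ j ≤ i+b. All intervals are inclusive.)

4, 5

Evaluate at each i in [0,5]:
  i=0: ✗ (none in [0,1])
  i=1: ✗ (none in [1,2])
  i=2: ✗ (none in [2,3])
  i=3: ✗ (none in [3,4])
  i=4: ✓ (witness j=5)
  i=5: ✓ (witness j=5)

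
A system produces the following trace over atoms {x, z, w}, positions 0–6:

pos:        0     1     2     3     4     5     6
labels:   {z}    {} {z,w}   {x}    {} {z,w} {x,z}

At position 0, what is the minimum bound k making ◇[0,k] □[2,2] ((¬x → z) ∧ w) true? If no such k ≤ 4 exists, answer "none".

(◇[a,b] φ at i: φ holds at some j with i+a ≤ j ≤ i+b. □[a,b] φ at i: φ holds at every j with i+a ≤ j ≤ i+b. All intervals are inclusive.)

0

Scan j = 0,1,… for □[2,2] ((¬x → z) ∧ w):
  j=0: holds
First hit at j=0, so smallest k = 0-0 = 0.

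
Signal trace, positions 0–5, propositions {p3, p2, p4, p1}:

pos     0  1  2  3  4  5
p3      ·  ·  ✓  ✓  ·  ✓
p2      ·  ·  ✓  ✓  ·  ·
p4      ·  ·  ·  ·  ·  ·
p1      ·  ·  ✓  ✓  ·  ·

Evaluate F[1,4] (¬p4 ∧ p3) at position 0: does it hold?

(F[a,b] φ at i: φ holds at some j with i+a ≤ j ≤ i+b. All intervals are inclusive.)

Yes

Check (¬p4 ∧ p3) at each j in [1,4]:
  j=1: false
  j=2: true
  j=3: true
  j=4: false
Found at j=2 → formula holds.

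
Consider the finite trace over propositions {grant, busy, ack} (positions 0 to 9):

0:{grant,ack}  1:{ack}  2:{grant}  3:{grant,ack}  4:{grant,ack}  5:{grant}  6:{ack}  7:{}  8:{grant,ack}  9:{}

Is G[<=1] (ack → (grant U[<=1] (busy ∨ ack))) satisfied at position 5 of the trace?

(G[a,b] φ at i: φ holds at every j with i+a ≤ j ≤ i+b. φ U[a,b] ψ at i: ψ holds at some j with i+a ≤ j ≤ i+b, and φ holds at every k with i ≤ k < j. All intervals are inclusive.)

Check (ack → (grant U[<=1] (busy ∨ ack))) at every j in [5,6]:
  j=5: antecedent false → ✓
  j=6: antecedent true; consequent holds → ✓
All positions satisfy it → formula holds.

True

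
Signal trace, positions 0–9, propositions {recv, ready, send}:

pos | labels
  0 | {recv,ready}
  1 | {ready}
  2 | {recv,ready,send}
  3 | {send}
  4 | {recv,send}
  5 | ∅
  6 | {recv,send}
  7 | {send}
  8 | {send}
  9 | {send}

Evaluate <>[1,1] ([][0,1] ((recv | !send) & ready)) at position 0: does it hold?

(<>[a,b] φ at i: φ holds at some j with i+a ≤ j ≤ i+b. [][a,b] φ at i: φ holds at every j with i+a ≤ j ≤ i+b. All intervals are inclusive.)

Check [][0,1] ((recv | !send) & ready) at each j in [1,1]:
  j=1: holds on [1,2]
Found at j=1 → formula holds.

True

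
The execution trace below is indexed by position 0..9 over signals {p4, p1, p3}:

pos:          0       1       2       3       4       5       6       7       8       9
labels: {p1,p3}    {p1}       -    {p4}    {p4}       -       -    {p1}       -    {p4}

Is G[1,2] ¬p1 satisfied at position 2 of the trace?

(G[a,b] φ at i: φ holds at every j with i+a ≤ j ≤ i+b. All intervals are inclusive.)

True

Check ¬p1 at every j in [3,4]:
  j=3: true
  j=4: true
All positions satisfy it → formula holds.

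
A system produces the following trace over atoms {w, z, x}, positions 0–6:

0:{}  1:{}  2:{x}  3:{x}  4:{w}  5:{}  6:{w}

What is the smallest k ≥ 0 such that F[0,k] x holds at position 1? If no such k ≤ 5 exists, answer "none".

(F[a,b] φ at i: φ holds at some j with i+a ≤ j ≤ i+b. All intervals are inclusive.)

1

Scan j = 1,2,… for x:
  j=1: fails
  j=2: holds
First hit at j=2, so smallest k = 2-1 = 1.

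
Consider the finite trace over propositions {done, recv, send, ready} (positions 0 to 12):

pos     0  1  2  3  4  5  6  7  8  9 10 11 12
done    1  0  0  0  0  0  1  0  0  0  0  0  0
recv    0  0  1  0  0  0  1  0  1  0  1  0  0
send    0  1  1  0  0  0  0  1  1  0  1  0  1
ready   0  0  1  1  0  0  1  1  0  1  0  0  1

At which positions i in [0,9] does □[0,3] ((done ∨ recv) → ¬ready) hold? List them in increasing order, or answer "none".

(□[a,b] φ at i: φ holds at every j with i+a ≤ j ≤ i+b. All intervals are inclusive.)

7, 8, 9

Evaluate at each i in [0,9]:
  i=0: ✗ (fails at j=2)
  i=1: ✗ (fails at j=2)
  i=2: ✗ (fails at j=2)
  i=3: ✗ (fails at j=6)
  i=4: ✗ (fails at j=6)
  i=5: ✗ (fails at j=6)
  i=6: ✗ (fails at j=6)
  i=7: ✓ (all of [7,10])
  i=8: ✓ (all of [8,11])
  i=9: ✓ (all of [9,12])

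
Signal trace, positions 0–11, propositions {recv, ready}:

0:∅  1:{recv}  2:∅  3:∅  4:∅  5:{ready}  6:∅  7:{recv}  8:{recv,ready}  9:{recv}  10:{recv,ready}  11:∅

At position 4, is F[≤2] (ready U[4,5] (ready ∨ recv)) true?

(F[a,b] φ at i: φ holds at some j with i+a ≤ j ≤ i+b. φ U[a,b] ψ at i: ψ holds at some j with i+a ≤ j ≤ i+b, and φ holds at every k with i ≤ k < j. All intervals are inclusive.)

No

Check (ready U[4,5] (ready ∨ recv)) at each j in [4,6]:
  j=4: fails
  j=5: fails
  j=6: fails
No position in the window satisfies it → formula fails.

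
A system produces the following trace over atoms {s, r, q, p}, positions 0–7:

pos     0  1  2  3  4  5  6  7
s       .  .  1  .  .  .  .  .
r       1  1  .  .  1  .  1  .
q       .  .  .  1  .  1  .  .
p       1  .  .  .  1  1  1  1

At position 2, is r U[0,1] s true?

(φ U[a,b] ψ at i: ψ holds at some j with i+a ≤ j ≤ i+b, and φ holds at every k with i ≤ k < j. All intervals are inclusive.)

Need some j in [2,3] with s, and r at every k in [2,j-1].
  j=2: s holds; no prefix to check → satisfied.

True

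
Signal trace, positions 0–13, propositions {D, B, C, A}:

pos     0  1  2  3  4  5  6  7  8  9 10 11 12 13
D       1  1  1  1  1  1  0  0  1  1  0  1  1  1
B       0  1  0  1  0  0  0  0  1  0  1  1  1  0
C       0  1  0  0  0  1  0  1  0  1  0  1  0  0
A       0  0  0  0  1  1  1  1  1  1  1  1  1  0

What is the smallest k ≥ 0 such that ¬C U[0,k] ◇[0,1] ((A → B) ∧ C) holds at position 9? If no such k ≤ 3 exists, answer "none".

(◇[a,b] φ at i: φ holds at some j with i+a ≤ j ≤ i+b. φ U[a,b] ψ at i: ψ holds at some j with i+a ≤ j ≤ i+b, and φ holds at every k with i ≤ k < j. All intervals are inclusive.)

none

Need earliest j ≥ 9 with ◇[0,1] ((A → B) ∧ C), and ¬C at every k in [9,j-1].
  j=9: rhs fails.
  j=10: rhs holds but lhs fails at k=9.
  j=11: rhs holds but lhs fails at k=9.
  j=12: rhs fails.
No witness within the range → none.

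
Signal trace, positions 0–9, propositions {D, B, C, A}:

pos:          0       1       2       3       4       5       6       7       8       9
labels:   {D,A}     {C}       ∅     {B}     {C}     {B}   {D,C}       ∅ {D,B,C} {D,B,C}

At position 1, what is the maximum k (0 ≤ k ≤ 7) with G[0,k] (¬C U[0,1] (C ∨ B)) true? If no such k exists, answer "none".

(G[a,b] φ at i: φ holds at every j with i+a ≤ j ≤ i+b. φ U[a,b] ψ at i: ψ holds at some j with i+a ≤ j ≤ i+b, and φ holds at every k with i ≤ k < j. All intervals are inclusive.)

(¬C U[0,1] (C ∨ B)) must hold from j=1 onward; find where it first fails.
  j=1: holds
  j=2: holds
  j=3: holds
  j=4: holds
  j=5: holds
  j=6: holds
  j=7: holds
  j=8: holds
Holds through j=8; largest k = 7.

7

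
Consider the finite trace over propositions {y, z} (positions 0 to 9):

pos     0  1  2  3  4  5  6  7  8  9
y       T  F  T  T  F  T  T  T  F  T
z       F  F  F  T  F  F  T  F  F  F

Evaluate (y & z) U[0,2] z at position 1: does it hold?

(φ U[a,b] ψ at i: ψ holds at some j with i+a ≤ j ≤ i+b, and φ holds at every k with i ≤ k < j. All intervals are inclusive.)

False

Need some j in [1,3] with z, and (y & z) at every k in [1,j-1].
  j=1: z false.
  j=2: z false.
  j=3: z holds, but (y & z) fails at k=1 → not this j.
No j in the window works → until fails.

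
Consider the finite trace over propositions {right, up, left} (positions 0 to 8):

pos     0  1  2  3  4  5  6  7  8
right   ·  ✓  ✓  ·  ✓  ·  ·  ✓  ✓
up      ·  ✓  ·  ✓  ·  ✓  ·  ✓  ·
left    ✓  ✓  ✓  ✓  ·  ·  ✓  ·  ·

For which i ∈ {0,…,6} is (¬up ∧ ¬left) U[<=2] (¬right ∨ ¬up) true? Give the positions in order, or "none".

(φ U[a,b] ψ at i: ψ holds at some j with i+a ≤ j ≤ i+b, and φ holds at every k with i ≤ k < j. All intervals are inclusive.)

Evaluate at each i in [0,6]:
  i=0: ✓ (rhs at j=0)
  i=1: ✗ (lhs fails at k=1 before rhs at j=2)
  i=2: ✓ (rhs at j=2)
  i=3: ✓ (rhs at j=3)
  i=4: ✓ (rhs at j=4)
  i=5: ✓ (rhs at j=5)
  i=6: ✓ (rhs at j=6)

0, 2, 3, 4, 5, 6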